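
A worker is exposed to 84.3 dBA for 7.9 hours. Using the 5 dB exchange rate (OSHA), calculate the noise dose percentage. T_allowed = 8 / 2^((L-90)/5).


Given values:
  L = 84.3 dBA, T = 7.9 hours
Formula: T_allowed = 8 / 2^((L - 90) / 5)
Compute exponent: (84.3 - 90) / 5 = -1.14
Compute 2^(-1.14) = 0.45376
T_allowed = 8 / 0.45376 = 17.630465 hours
Dose = (T / T_allowed) * 100
Dose = (7.9 / 17.630465) * 100 = 44.81

44.81 %


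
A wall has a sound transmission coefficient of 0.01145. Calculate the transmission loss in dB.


Given values:
  tau = 0.01145
Formula: TL = 10 * log10(1 / tau)
Compute 1 / tau = 1 / 0.01145 = 87.3362
Compute log10(87.3362) = 1.941194
TL = 10 * 1.941194 = 19.41

19.41 dB


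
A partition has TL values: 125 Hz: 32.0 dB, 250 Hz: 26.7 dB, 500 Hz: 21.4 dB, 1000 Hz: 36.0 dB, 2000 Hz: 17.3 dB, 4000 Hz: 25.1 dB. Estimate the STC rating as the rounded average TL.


Given TL values at each frequency:
  125 Hz: 32.0 dB
  250 Hz: 26.7 dB
  500 Hz: 21.4 dB
  1000 Hz: 36.0 dB
  2000 Hz: 17.3 dB
  4000 Hz: 25.1 dB
Formula: STC ~ round(average of TL values)
Sum = 32.0 + 26.7 + 21.4 + 36.0 + 17.3 + 25.1 = 158.5
Average = 158.5 / 6 = 26.42
Rounded: 26

26


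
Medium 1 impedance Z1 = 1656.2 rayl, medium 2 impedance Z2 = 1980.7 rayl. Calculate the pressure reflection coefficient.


Given values:
  Z1 = 1656.2 rayl, Z2 = 1980.7 rayl
Formula: R = (Z2 - Z1) / (Z2 + Z1)
Numerator: Z2 - Z1 = 1980.7 - 1656.2 = 324.5
Denominator: Z2 + Z1 = 1980.7 + 1656.2 = 3636.9
R = 324.5 / 3636.9 = 0.0892

0.0892


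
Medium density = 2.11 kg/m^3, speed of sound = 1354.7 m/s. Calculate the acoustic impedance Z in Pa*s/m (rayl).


Given values:
  rho = 2.11 kg/m^3
  c = 1354.7 m/s
Formula: Z = rho * c
Z = 2.11 * 1354.7
Z = 2858.42

2858.42 rayl


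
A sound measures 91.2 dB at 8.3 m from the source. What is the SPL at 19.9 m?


Given values:
  SPL1 = 91.2 dB, r1 = 8.3 m, r2 = 19.9 m
Formula: SPL2 = SPL1 - 20 * log10(r2 / r1)
Compute ratio: r2 / r1 = 19.9 / 8.3 = 2.3976
Compute log10: log10(2.3976) = 0.379777
Compute drop: 20 * 0.379777 = 7.5955
SPL2 = 91.2 - 7.5955 = 83.6

83.6 dB


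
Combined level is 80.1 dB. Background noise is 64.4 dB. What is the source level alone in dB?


Given values:
  L_total = 80.1 dB, L_bg = 64.4 dB
Formula: L_source = 10 * log10(10^(L_total/10) - 10^(L_bg/10))
Convert to linear:
  10^(80.1/10) = 102329299.2281
  10^(64.4/10) = 2754228.7033
Difference: 102329299.2281 - 2754228.7033 = 99575070.5248
L_source = 10 * log10(99575070.5248) = 79.98

79.98 dB


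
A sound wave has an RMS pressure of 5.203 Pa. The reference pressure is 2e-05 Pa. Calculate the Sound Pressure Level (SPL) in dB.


Given values:
  p = 5.203 Pa
  p_ref = 2e-05 Pa
Formula: SPL = 20 * log10(p / p_ref)
Compute ratio: p / p_ref = 5.203 / 2e-05 = 260150
Compute log10: log10(260150) = 5.415224
Multiply: SPL = 20 * 5.415224 = 108.3

108.3 dB


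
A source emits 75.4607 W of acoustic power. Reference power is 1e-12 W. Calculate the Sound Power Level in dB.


Given values:
  W = 75.4607 W
  W_ref = 1e-12 W
Formula: SWL = 10 * log10(W / W_ref)
Compute ratio: W / W_ref = 75460700000000
Compute log10: log10(75460700000000) = 13.877721
Multiply: SWL = 10 * 13.877721 = 138.78

138.78 dB


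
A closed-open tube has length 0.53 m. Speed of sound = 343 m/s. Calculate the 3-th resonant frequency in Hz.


Given values:
  Tube type: closed-open, L = 0.53 m, c = 343 m/s, n = 3
Formula: f_n = (2n - 1) * c / (4 * L)
Compute 2n - 1 = 2*3 - 1 = 5
Compute 4 * L = 4 * 0.53 = 2.12
f = 5 * 343 / 2.12
f = 808.96

808.96 Hz


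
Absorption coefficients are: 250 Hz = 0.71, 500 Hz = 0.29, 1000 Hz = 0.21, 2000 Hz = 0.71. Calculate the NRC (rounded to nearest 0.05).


Given values:
  a_250 = 0.71, a_500 = 0.29
  a_1000 = 0.21, a_2000 = 0.71
Formula: NRC = (a250 + a500 + a1000 + a2000) / 4
Sum = 0.71 + 0.29 + 0.21 + 0.71 = 1.92
NRC = 1.92 / 4 = 0.48
Rounded to nearest 0.05: 0.5

0.5


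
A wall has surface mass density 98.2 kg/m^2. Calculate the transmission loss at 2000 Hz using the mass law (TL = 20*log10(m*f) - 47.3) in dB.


Given values:
  m = 98.2 kg/m^2, f = 2000 Hz
Formula: TL = 20 * log10(m * f) - 47.3
Compute m * f = 98.2 * 2000 = 196400.0
Compute log10(196400.0) = 5.293141
Compute 20 * 5.293141 = 105.8628
TL = 105.8628 - 47.3 = 58.56

58.56 dB


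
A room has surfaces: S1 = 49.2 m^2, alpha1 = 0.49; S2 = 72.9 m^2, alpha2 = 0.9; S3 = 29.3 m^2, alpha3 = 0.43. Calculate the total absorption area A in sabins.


Given surfaces:
  Surface 1: 49.2 * 0.49 = 24.108
  Surface 2: 72.9 * 0.9 = 65.61
  Surface 3: 29.3 * 0.43 = 12.599
Formula: A = sum(Si * alpha_i)
A = 24.108 + 65.61 + 12.599
A = 102.32

102.32 sabins


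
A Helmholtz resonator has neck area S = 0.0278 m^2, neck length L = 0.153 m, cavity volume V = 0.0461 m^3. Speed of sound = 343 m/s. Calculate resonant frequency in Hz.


Given values:
  S = 0.0278 m^2, L = 0.153 m, V = 0.0461 m^3, c = 343 m/s
Formula: f = (c / (2*pi)) * sqrt(S / (V * L))
Compute V * L = 0.0461 * 0.153 = 0.0070533
Compute S / (V * L) = 0.0278 / 0.0070533 = 3.9414
Compute sqrt(3.9414) = 1.985296
Compute c / (2*pi) = 343 / 6.283185 = 54.590148
f = 54.590148 * 1.985296 = 108.38

108.38 Hz


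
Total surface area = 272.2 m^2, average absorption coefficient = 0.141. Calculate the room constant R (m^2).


Given values:
  S = 272.2 m^2, alpha = 0.141
Formula: R = S * alpha / (1 - alpha)
Numerator: 272.2 * 0.141 = 38.3802
Denominator: 1 - 0.141 = 0.859
R = 38.3802 / 0.859 = 44.68

44.68 m^2


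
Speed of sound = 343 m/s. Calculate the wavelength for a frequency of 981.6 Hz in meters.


Given values:
  c = 343 m/s, f = 981.6 Hz
Formula: lambda = c / f
lambda = 343 / 981.6
lambda = 0.3494

0.3494 m


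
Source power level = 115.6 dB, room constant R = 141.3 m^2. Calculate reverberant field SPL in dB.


Given values:
  Lw = 115.6 dB, R = 141.3 m^2
Formula: SPL = Lw + 10 * log10(4 / R)
Compute 4 / R = 4 / 141.3 = 0.028309
Compute 10 * log10(0.028309) = -15.4808
SPL = 115.6 + (-15.4808) = 100.12

100.12 dB


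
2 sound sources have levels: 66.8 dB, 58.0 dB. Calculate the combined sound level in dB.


Formula: L_total = 10 * log10( sum(10^(Li/10)) )
  Source 1: 10^(66.8/10) = 4786300.9232
  Source 2: 10^(58.0/10) = 630957.3445
Sum of linear values = 5417258.2677
L_total = 10 * log10(5417258.2677) = 67.34

67.34 dB


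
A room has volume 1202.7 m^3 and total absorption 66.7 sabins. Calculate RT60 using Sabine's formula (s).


Given values:
  V = 1202.7 m^3
  A = 66.7 sabins
Formula: RT60 = 0.161 * V / A
Numerator: 0.161 * 1202.7 = 193.6347
RT60 = 193.6347 / 66.7 = 2.903

2.903 s


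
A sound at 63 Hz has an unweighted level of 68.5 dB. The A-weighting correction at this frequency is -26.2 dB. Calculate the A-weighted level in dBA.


Given values:
  SPL = 68.5 dB
  A-weighting at 63 Hz = -26.2 dB
Formula: L_A = SPL + A_weight
L_A = 68.5 + (-26.2)
L_A = 42.3

42.3 dBA


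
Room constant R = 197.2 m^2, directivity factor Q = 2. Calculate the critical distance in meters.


Given values:
  R = 197.2 m^2, Q = 2
Formula: d_c = 0.141 * sqrt(Q * R)
Compute Q * R = 2 * 197.2 = 394.4
Compute sqrt(394.4) = 19.8595
d_c = 0.141 * 19.8595 = 2.8

2.8 m


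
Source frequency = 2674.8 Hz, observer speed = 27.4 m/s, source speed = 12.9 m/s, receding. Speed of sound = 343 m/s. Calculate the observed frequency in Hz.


Given values:
  f_s = 2674.8 Hz, v_o = 27.4 m/s, v_s = 12.9 m/s
  Direction: receding
Formula: f_o = f_s * (c - v_o) / (c + v_s)
Numerator: c - v_o = 343 - 27.4 = 315.6
Denominator: c + v_s = 343 + 12.9 = 355.9
f_o = 2674.8 * 315.6 / 355.9 = 2371.92

2371.92 Hz


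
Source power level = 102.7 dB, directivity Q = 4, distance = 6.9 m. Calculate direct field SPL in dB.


Given values:
  Lw = 102.7 dB, Q = 4, r = 6.9 m
Formula: SPL = Lw + 10 * log10(Q / (4 * pi * r^2))
Compute 4 * pi * r^2 = 4 * pi * 6.9^2 = 598.2849
Compute Q / denom = 4 / 598.2849 = 0.00668578
Compute 10 * log10(0.00668578) = -21.7485
SPL = 102.7 + (-21.7485) = 80.95

80.95 dB


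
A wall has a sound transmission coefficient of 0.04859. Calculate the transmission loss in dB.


Given values:
  tau = 0.04859
Formula: TL = 10 * log10(1 / tau)
Compute 1 / tau = 1 / 0.04859 = 20.5804
Compute log10(20.5804) = 1.313454
TL = 10 * 1.313454 = 13.13

13.13 dB


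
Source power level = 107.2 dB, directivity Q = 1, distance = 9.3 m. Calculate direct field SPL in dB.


Given values:
  Lw = 107.2 dB, Q = 1, r = 9.3 m
Formula: SPL = Lw + 10 * log10(Q / (4 * pi * r^2))
Compute 4 * pi * r^2 = 4 * pi * 9.3^2 = 1086.8654
Compute Q / denom = 1 / 1086.8654 = 0.00092008
Compute 10 * log10(0.00092008) = -30.3617
SPL = 107.2 + (-30.3617) = 76.84

76.84 dB


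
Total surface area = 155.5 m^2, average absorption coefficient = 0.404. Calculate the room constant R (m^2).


Given values:
  S = 155.5 m^2, alpha = 0.404
Formula: R = S * alpha / (1 - alpha)
Numerator: 155.5 * 0.404 = 62.822
Denominator: 1 - 0.404 = 0.596
R = 62.822 / 0.596 = 105.41

105.41 m^2


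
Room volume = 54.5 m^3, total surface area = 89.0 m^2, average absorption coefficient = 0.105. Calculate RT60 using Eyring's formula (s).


Given values:
  V = 54.5 m^3, S = 89.0 m^2, alpha = 0.105
Formula: RT60 = 0.161 * V / (-S * ln(1 - alpha))
Compute ln(1 - 0.105) = ln(0.895) = -0.110932
Denominator: -89.0 * -0.110932 = 9.8729
Numerator: 0.161 * 54.5 = 8.7745
RT60 = 8.7745 / 9.8729 = 0.889

0.889 s


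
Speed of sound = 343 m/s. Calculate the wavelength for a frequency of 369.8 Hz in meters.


Given values:
  c = 343 m/s, f = 369.8 Hz
Formula: lambda = c / f
lambda = 343 / 369.8
lambda = 0.9275

0.9275 m


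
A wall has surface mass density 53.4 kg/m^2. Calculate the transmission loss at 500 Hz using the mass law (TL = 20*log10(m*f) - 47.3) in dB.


Given values:
  m = 53.4 kg/m^2, f = 500 Hz
Formula: TL = 20 * log10(m * f) - 47.3
Compute m * f = 53.4 * 500 = 26700.0
Compute log10(26700.0) = 4.426511
Compute 20 * 4.426511 = 88.5302
TL = 88.5302 - 47.3 = 41.23

41.23 dB


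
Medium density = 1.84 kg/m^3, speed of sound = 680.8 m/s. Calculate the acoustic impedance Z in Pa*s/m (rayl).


Given values:
  rho = 1.84 kg/m^3
  c = 680.8 m/s
Formula: Z = rho * c
Z = 1.84 * 680.8
Z = 1252.67

1252.67 rayl


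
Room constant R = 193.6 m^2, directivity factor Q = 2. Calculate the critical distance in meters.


Given values:
  R = 193.6 m^2, Q = 2
Formula: d_c = 0.141 * sqrt(Q * R)
Compute Q * R = 2 * 193.6 = 387.2
Compute sqrt(387.2) = 19.6774
d_c = 0.141 * 19.6774 = 2.775

2.775 m


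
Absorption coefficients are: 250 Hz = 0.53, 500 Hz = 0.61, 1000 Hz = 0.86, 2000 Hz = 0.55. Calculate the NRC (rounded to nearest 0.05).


Given values:
  a_250 = 0.53, a_500 = 0.61
  a_1000 = 0.86, a_2000 = 0.55
Formula: NRC = (a250 + a500 + a1000 + a2000) / 4
Sum = 0.53 + 0.61 + 0.86 + 0.55 = 2.55
NRC = 2.55 / 4 = 0.6375
Rounded to nearest 0.05: 0.65

0.65


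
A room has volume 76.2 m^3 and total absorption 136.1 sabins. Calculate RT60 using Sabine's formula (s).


Given values:
  V = 76.2 m^3
  A = 136.1 sabins
Formula: RT60 = 0.161 * V / A
Numerator: 0.161 * 76.2 = 12.2682
RT60 = 12.2682 / 136.1 = 0.09

0.09 s


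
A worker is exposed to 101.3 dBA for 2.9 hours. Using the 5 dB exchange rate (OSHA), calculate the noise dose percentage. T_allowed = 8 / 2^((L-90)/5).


Given values:
  L = 101.3 dBA, T = 2.9 hours
Formula: T_allowed = 8 / 2^((L - 90) / 5)
Compute exponent: (101.3 - 90) / 5 = 2.26
Compute 2^(2.26) = 4.789915
T_allowed = 8 / 4.789915 = 1.670176 hours
Dose = (T / T_allowed) * 100
Dose = (2.9 / 1.670176) * 100 = 173.63

173.63 %


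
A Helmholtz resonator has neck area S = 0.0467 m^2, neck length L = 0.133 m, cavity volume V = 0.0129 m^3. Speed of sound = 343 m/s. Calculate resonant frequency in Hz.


Given values:
  S = 0.0467 m^2, L = 0.133 m, V = 0.0129 m^3, c = 343 m/s
Formula: f = (c / (2*pi)) * sqrt(S / (V * L))
Compute V * L = 0.0129 * 0.133 = 0.0017157
Compute S / (V * L) = 0.0467 / 0.0017157 = 27.2192
Compute sqrt(27.2192) = 5.217202
Compute c / (2*pi) = 343 / 6.283185 = 54.590148
f = 54.590148 * 5.217202 = 284.81

284.81 Hz


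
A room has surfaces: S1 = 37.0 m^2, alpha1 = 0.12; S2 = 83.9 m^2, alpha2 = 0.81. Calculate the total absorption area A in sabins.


Given surfaces:
  Surface 1: 37.0 * 0.12 = 4.44
  Surface 2: 83.9 * 0.81 = 67.959
Formula: A = sum(Si * alpha_i)
A = 4.44 + 67.959
A = 72.4

72.4 sabins


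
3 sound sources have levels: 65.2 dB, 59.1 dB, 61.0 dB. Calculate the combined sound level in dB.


Formula: L_total = 10 * log10( sum(10^(Li/10)) )
  Source 1: 10^(65.2/10) = 3311311.2148
  Source 2: 10^(59.1/10) = 812830.5162
  Source 3: 10^(61.0/10) = 1258925.4118
Sum of linear values = 5383067.1428
L_total = 10 * log10(5383067.1428) = 67.31

67.31 dB


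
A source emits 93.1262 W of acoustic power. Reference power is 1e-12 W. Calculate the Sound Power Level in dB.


Given values:
  W = 93.1262 W
  W_ref = 1e-12 W
Formula: SWL = 10 * log10(W / W_ref)
Compute ratio: W / W_ref = 93126200000000
Compute log10: log10(93126200000000) = 13.969072
Multiply: SWL = 10 * 13.969072 = 139.69

139.69 dB


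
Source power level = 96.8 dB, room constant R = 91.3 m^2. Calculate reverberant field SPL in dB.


Given values:
  Lw = 96.8 dB, R = 91.3 m^2
Formula: SPL = Lw + 10 * log10(4 / R)
Compute 4 / R = 4 / 91.3 = 0.043812
Compute 10 * log10(0.043812) = -13.5841
SPL = 96.8 + (-13.5841) = 83.22

83.22 dB


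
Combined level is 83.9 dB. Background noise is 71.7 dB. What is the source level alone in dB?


Given values:
  L_total = 83.9 dB, L_bg = 71.7 dB
Formula: L_source = 10 * log10(10^(L_total/10) - 10^(L_bg/10))
Convert to linear:
  10^(83.9/10) = 245470891.5685
  10^(71.7/10) = 14791083.8817
Difference: 245470891.5685 - 14791083.8817 = 230679807.6868
L_source = 10 * log10(230679807.6868) = 83.63

83.63 dB


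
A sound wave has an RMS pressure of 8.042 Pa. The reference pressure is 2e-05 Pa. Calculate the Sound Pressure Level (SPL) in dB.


Given values:
  p = 8.042 Pa
  p_ref = 2e-05 Pa
Formula: SPL = 20 * log10(p / p_ref)
Compute ratio: p / p_ref = 8.042 / 2e-05 = 402100
Compute log10: log10(402100) = 5.604334
Multiply: SPL = 20 * 5.604334 = 112.09

112.09 dB


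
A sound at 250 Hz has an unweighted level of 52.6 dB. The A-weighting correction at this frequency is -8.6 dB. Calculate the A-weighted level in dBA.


Given values:
  SPL = 52.6 dB
  A-weighting at 250 Hz = -8.6 dB
Formula: L_A = SPL + A_weight
L_A = 52.6 + (-8.6)
L_A = 44.0

44.0 dBA


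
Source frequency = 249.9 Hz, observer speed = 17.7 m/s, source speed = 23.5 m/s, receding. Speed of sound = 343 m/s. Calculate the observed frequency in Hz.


Given values:
  f_s = 249.9 Hz, v_o = 17.7 m/s, v_s = 23.5 m/s
  Direction: receding
Formula: f_o = f_s * (c - v_o) / (c + v_s)
Numerator: c - v_o = 343 - 17.7 = 325.3
Denominator: c + v_s = 343 + 23.5 = 366.5
f_o = 249.9 * 325.3 / 366.5 = 221.81

221.81 Hz


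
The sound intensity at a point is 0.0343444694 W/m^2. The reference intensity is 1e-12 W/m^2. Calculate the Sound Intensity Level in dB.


Given values:
  I = 0.0343444694 W/m^2
  I_ref = 1e-12 W/m^2
Formula: SIL = 10 * log10(I / I_ref)
Compute ratio: I / I_ref = 34344469400
Compute log10: log10(34344469400) = 10.535857
Multiply: SIL = 10 * 10.535857 = 105.36

105.36 dB


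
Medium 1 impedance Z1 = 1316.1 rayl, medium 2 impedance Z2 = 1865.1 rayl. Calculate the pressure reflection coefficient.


Given values:
  Z1 = 1316.1 rayl, Z2 = 1865.1 rayl
Formula: R = (Z2 - Z1) / (Z2 + Z1)
Numerator: Z2 - Z1 = 1865.1 - 1316.1 = 549.0
Denominator: Z2 + Z1 = 1865.1 + 1316.1 = 3181.2
R = 549.0 / 3181.2 = 0.1726

0.1726


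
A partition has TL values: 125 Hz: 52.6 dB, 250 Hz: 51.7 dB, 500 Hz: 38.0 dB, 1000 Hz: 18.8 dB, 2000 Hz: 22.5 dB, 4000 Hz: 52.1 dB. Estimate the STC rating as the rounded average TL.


Given TL values at each frequency:
  125 Hz: 52.6 dB
  250 Hz: 51.7 dB
  500 Hz: 38.0 dB
  1000 Hz: 18.8 dB
  2000 Hz: 22.5 dB
  4000 Hz: 52.1 dB
Formula: STC ~ round(average of TL values)
Sum = 52.6 + 51.7 + 38.0 + 18.8 + 22.5 + 52.1 = 235.7
Average = 235.7 / 6 = 39.28
Rounded: 39

39


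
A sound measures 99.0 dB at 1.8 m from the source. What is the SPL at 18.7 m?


Given values:
  SPL1 = 99.0 dB, r1 = 1.8 m, r2 = 18.7 m
Formula: SPL2 = SPL1 - 20 * log10(r2 / r1)
Compute ratio: r2 / r1 = 18.7 / 1.8 = 10.3889
Compute log10: log10(10.3889) = 1.01657
Compute drop: 20 * 1.01657 = 20.3314
SPL2 = 99.0 - 20.3314 = 78.67

78.67 dB


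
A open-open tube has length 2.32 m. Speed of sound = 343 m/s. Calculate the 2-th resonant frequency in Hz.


Given values:
  Tube type: open-open, L = 2.32 m, c = 343 m/s, n = 2
Formula: f_n = n * c / (2 * L)
Compute 2 * L = 2 * 2.32 = 4.64
f = 2 * 343 / 4.64
f = 147.84

147.84 Hz


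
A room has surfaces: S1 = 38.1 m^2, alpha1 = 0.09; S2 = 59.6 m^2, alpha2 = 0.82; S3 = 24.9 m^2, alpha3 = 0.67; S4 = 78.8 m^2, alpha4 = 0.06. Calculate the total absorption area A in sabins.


Given surfaces:
  Surface 1: 38.1 * 0.09 = 3.429
  Surface 2: 59.6 * 0.82 = 48.872
  Surface 3: 24.9 * 0.67 = 16.683
  Surface 4: 78.8 * 0.06 = 4.728
Formula: A = sum(Si * alpha_i)
A = 3.429 + 48.872 + 16.683 + 4.728
A = 73.71

73.71 sabins


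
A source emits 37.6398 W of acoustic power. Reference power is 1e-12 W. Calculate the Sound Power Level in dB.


Given values:
  W = 37.6398 W
  W_ref = 1e-12 W
Formula: SWL = 10 * log10(W / W_ref)
Compute ratio: W / W_ref = 37639800000000
Compute log10: log10(37639800000000) = 13.575647
Multiply: SWL = 10 * 13.575647 = 135.76

135.76 dB


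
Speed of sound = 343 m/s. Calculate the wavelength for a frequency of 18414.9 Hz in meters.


Given values:
  c = 343 m/s, f = 18414.9 Hz
Formula: lambda = c / f
lambda = 343 / 18414.9
lambda = 0.0186

0.0186 m


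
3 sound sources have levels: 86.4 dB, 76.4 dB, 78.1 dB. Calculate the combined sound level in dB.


Formula: L_total = 10 * log10( sum(10^(Li/10)) )
  Source 1: 10^(86.4/10) = 436515832.2402
  Source 2: 10^(76.4/10) = 43651583.224
  Source 3: 10^(78.1/10) = 64565422.9035
Sum of linear values = 544732838.3677
L_total = 10 * log10(544732838.3677) = 87.36

87.36 dB


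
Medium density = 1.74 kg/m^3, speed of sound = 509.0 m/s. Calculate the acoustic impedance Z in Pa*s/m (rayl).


Given values:
  rho = 1.74 kg/m^3
  c = 509.0 m/s
Formula: Z = rho * c
Z = 1.74 * 509.0
Z = 885.66

885.66 rayl


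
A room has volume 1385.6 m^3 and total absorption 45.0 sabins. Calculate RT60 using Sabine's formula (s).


Given values:
  V = 1385.6 m^3
  A = 45.0 sabins
Formula: RT60 = 0.161 * V / A
Numerator: 0.161 * 1385.6 = 223.0816
RT60 = 223.0816 / 45.0 = 4.957

4.957 s


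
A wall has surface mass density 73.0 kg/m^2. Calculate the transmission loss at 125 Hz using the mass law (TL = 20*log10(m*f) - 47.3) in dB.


Given values:
  m = 73.0 kg/m^2, f = 125 Hz
Formula: TL = 20 * log10(m * f) - 47.3
Compute m * f = 73.0 * 125 = 9125.0
Compute log10(9125.0) = 3.960233
Compute 20 * 3.960233 = 79.2047
TL = 79.2047 - 47.3 = 31.9

31.9 dB


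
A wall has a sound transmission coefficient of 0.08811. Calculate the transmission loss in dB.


Given values:
  tau = 0.08811
Formula: TL = 10 * log10(1 / tau)
Compute 1 / tau = 1 / 0.08811 = 11.3494
Compute log10(11.3494) = 1.054973
TL = 10 * 1.054973 = 10.55

10.55 dB


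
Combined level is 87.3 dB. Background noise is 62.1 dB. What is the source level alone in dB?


Given values:
  L_total = 87.3 dB, L_bg = 62.1 dB
Formula: L_source = 10 * log10(10^(L_total/10) - 10^(L_bg/10))
Convert to linear:
  10^(87.3/10) = 537031796.3703
  10^(62.1/10) = 1621810.0974
Difference: 537031796.3703 - 1621810.0974 = 535409986.2729
L_source = 10 * log10(535409986.2729) = 87.29

87.29 dB


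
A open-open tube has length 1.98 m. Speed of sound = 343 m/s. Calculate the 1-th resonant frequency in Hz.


Given values:
  Tube type: open-open, L = 1.98 m, c = 343 m/s, n = 1
Formula: f_n = n * c / (2 * L)
Compute 2 * L = 2 * 1.98 = 3.96
f = 1 * 343 / 3.96
f = 86.62

86.62 Hz


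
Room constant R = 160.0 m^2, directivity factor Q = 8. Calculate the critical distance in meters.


Given values:
  R = 160.0 m^2, Q = 8
Formula: d_c = 0.141 * sqrt(Q * R)
Compute Q * R = 8 * 160.0 = 1280.0
Compute sqrt(1280.0) = 35.7771
d_c = 0.141 * 35.7771 = 5.045

5.045 m


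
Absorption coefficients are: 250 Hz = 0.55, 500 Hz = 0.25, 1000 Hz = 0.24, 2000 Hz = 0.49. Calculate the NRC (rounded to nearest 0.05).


Given values:
  a_250 = 0.55, a_500 = 0.25
  a_1000 = 0.24, a_2000 = 0.49
Formula: NRC = (a250 + a500 + a1000 + a2000) / 4
Sum = 0.55 + 0.25 + 0.24 + 0.49 = 1.53
NRC = 1.53 / 4 = 0.3825
Rounded to nearest 0.05: 0.4

0.4


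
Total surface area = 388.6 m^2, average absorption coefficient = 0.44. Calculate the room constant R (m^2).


Given values:
  S = 388.6 m^2, alpha = 0.44
Formula: R = S * alpha / (1 - alpha)
Numerator: 388.6 * 0.44 = 170.984
Denominator: 1 - 0.44 = 0.56
R = 170.984 / 0.56 = 305.33

305.33 m^2


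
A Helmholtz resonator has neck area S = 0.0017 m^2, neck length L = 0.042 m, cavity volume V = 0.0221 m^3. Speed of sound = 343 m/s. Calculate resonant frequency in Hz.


Given values:
  S = 0.0017 m^2, L = 0.042 m, V = 0.0221 m^3, c = 343 m/s
Formula: f = (c / (2*pi)) * sqrt(S / (V * L))
Compute V * L = 0.0221 * 0.042 = 0.0009282
Compute S / (V * L) = 0.0017 / 0.0009282 = 1.8315
Compute sqrt(1.8315) = 1.353329
Compute c / (2*pi) = 343 / 6.283185 = 54.590148
f = 54.590148 * 1.353329 = 73.88

73.88 Hz


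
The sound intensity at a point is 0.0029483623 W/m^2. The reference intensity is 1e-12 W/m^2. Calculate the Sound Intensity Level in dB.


Given values:
  I = 0.0029483623 W/m^2
  I_ref = 1e-12 W/m^2
Formula: SIL = 10 * log10(I / I_ref)
Compute ratio: I / I_ref = 2948362300
Compute log10: log10(2948362300) = 9.469581
Multiply: SIL = 10 * 9.469581 = 94.7

94.7 dB


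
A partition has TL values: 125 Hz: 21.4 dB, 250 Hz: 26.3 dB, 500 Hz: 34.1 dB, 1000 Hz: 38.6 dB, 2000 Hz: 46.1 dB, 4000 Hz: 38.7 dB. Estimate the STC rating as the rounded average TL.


Given TL values at each frequency:
  125 Hz: 21.4 dB
  250 Hz: 26.3 dB
  500 Hz: 34.1 dB
  1000 Hz: 38.6 dB
  2000 Hz: 46.1 dB
  4000 Hz: 38.7 dB
Formula: STC ~ round(average of TL values)
Sum = 21.4 + 26.3 + 34.1 + 38.6 + 46.1 + 38.7 = 205.2
Average = 205.2 / 6 = 34.2
Rounded: 34

34


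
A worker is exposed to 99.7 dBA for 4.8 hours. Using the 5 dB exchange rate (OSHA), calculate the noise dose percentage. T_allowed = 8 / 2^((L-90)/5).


Given values:
  L = 99.7 dBA, T = 4.8 hours
Formula: T_allowed = 8 / 2^((L - 90) / 5)
Compute exponent: (99.7 - 90) / 5 = 1.94
Compute 2^(1.94) = 3.837056
T_allowed = 8 / 3.837056 = 2.084932 hours
Dose = (T / T_allowed) * 100
Dose = (4.8 / 2.084932) * 100 = 230.22

230.22 %


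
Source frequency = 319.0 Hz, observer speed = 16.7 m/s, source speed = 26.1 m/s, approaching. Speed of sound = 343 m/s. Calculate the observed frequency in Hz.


Given values:
  f_s = 319.0 Hz, v_o = 16.7 m/s, v_s = 26.1 m/s
  Direction: approaching
Formula: f_o = f_s * (c + v_o) / (c - v_s)
Numerator: c + v_o = 343 + 16.7 = 359.7
Denominator: c - v_s = 343 - 26.1 = 316.9
f_o = 319.0 * 359.7 / 316.9 = 362.08

362.08 Hz


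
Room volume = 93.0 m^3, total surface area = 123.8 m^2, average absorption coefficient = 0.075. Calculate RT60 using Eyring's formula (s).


Given values:
  V = 93.0 m^3, S = 123.8 m^2, alpha = 0.075
Formula: RT60 = 0.161 * V / (-S * ln(1 - alpha))
Compute ln(1 - 0.075) = ln(0.925) = -0.077962
Denominator: -123.8 * -0.077962 = 9.6517
Numerator: 0.161 * 93.0 = 14.973
RT60 = 14.973 / 9.6517 = 1.551

1.551 s


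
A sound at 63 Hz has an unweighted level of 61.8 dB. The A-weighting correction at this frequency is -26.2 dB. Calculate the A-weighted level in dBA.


Given values:
  SPL = 61.8 dB
  A-weighting at 63 Hz = -26.2 dB
Formula: L_A = SPL + A_weight
L_A = 61.8 + (-26.2)
L_A = 35.6

35.6 dBA


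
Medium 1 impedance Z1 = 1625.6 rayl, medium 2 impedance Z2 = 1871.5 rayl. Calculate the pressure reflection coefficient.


Given values:
  Z1 = 1625.6 rayl, Z2 = 1871.5 rayl
Formula: R = (Z2 - Z1) / (Z2 + Z1)
Numerator: Z2 - Z1 = 1871.5 - 1625.6 = 245.9
Denominator: Z2 + Z1 = 1871.5 + 1625.6 = 3497.1
R = 245.9 / 3497.1 = 0.0703

0.0703


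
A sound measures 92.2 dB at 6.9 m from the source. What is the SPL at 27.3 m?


Given values:
  SPL1 = 92.2 dB, r1 = 6.9 m, r2 = 27.3 m
Formula: SPL2 = SPL1 - 20 * log10(r2 / r1)
Compute ratio: r2 / r1 = 27.3 / 6.9 = 3.9565
Compute log10: log10(3.9565) = 0.597311
Compute drop: 20 * 0.597311 = 11.9462
SPL2 = 92.2 - 11.9462 = 80.25

80.25 dB


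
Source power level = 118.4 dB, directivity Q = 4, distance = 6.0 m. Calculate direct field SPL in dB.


Given values:
  Lw = 118.4 dB, Q = 4, r = 6.0 m
Formula: SPL = Lw + 10 * log10(Q / (4 * pi * r^2))
Compute 4 * pi * r^2 = 4 * pi * 6.0^2 = 452.3893
Compute Q / denom = 4 / 452.3893 = 0.00884194
Compute 10 * log10(0.00884194) = -20.5345
SPL = 118.4 + (-20.5345) = 97.87

97.87 dB


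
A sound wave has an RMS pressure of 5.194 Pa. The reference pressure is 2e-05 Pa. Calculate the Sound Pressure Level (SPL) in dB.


Given values:
  p = 5.194 Pa
  p_ref = 2e-05 Pa
Formula: SPL = 20 * log10(p / p_ref)
Compute ratio: p / p_ref = 5.194 / 2e-05 = 259700
Compute log10: log10(259700) = 5.414472
Multiply: SPL = 20 * 5.414472 = 108.29

108.29 dB


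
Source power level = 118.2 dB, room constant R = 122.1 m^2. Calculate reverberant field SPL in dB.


Given values:
  Lw = 118.2 dB, R = 122.1 m^2
Formula: SPL = Lw + 10 * log10(4 / R)
Compute 4 / R = 4 / 122.1 = 0.03276
Compute 10 * log10(0.03276) = -14.8466
SPL = 118.2 + (-14.8466) = 103.35

103.35 dB


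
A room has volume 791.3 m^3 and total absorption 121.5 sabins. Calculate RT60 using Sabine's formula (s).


Given values:
  V = 791.3 m^3
  A = 121.5 sabins
Formula: RT60 = 0.161 * V / A
Numerator: 0.161 * 791.3 = 127.3993
RT60 = 127.3993 / 121.5 = 1.049

1.049 s


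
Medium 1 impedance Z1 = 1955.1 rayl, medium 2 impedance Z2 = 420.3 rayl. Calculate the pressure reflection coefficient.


Given values:
  Z1 = 1955.1 rayl, Z2 = 420.3 rayl
Formula: R = (Z2 - Z1) / (Z2 + Z1)
Numerator: Z2 - Z1 = 420.3 - 1955.1 = -1534.8
Denominator: Z2 + Z1 = 420.3 + 1955.1 = 2375.4
R = -1534.8 / 2375.4 = -0.6461

-0.6461


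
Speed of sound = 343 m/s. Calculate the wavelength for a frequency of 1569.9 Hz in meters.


Given values:
  c = 343 m/s, f = 1569.9 Hz
Formula: lambda = c / f
lambda = 343 / 1569.9
lambda = 0.2185

0.2185 m


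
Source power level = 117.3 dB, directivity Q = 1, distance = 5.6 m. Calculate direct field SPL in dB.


Given values:
  Lw = 117.3 dB, Q = 1, r = 5.6 m
Formula: SPL = Lw + 10 * log10(Q / (4 * pi * r^2))
Compute 4 * pi * r^2 = 4 * pi * 5.6^2 = 394.0814
Compute Q / denom = 1 / 394.0814 = 0.00253755
Compute 10 * log10(0.00253755) = -25.9559
SPL = 117.3 + (-25.9559) = 91.34

91.34 dB


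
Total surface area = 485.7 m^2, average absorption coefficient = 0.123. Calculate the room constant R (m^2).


Given values:
  S = 485.7 m^2, alpha = 0.123
Formula: R = S * alpha / (1 - alpha)
Numerator: 485.7 * 0.123 = 59.7411
Denominator: 1 - 0.123 = 0.877
R = 59.7411 / 0.877 = 68.12

68.12 m^2


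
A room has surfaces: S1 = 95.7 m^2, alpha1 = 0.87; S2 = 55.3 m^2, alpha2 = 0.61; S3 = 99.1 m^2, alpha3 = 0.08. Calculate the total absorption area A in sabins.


Given surfaces:
  Surface 1: 95.7 * 0.87 = 83.259
  Surface 2: 55.3 * 0.61 = 33.733
  Surface 3: 99.1 * 0.08 = 7.928
Formula: A = sum(Si * alpha_i)
A = 83.259 + 33.733 + 7.928
A = 124.92

124.92 sabins


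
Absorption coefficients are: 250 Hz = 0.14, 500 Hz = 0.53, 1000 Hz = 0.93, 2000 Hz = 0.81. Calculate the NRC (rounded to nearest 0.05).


Given values:
  a_250 = 0.14, a_500 = 0.53
  a_1000 = 0.93, a_2000 = 0.81
Formula: NRC = (a250 + a500 + a1000 + a2000) / 4
Sum = 0.14 + 0.53 + 0.93 + 0.81 = 2.41
NRC = 2.41 / 4 = 0.6025
Rounded to nearest 0.05: 0.6

0.6


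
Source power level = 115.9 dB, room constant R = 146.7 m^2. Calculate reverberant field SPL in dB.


Given values:
  Lw = 115.9 dB, R = 146.7 m^2
Formula: SPL = Lw + 10 * log10(4 / R)
Compute 4 / R = 4 / 146.7 = 0.027267
Compute 10 * log10(0.027267) = -15.6436
SPL = 115.9 + (-15.6436) = 100.26

100.26 dB


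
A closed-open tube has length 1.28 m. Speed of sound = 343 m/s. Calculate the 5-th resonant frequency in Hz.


Given values:
  Tube type: closed-open, L = 1.28 m, c = 343 m/s, n = 5
Formula: f_n = (2n - 1) * c / (4 * L)
Compute 2n - 1 = 2*5 - 1 = 9
Compute 4 * L = 4 * 1.28 = 5.12
f = 9 * 343 / 5.12
f = 602.93

602.93 Hz


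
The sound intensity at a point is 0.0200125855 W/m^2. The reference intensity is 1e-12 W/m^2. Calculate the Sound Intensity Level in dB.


Given values:
  I = 0.0200125855 W/m^2
  I_ref = 1e-12 W/m^2
Formula: SIL = 10 * log10(I / I_ref)
Compute ratio: I / I_ref = 20012585500
Compute log10: log10(20012585500) = 10.301303
Multiply: SIL = 10 * 10.301303 = 103.01

103.01 dB


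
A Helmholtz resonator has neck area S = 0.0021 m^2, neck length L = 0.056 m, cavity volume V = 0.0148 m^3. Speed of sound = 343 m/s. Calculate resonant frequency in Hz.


Given values:
  S = 0.0021 m^2, L = 0.056 m, V = 0.0148 m^3, c = 343 m/s
Formula: f = (c / (2*pi)) * sqrt(S / (V * L))
Compute V * L = 0.0148 * 0.056 = 0.0008288
Compute S / (V * L) = 0.0021 / 0.0008288 = 2.5338
Compute sqrt(2.5338) = 1.591791
Compute c / (2*pi) = 343 / 6.283185 = 54.590148
f = 54.590148 * 1.591791 = 86.9

86.9 Hz


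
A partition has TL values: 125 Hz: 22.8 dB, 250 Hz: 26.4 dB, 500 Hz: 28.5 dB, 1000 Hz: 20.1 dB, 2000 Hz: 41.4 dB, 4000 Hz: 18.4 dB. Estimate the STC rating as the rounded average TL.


Given TL values at each frequency:
  125 Hz: 22.8 dB
  250 Hz: 26.4 dB
  500 Hz: 28.5 dB
  1000 Hz: 20.1 dB
  2000 Hz: 41.4 dB
  4000 Hz: 18.4 dB
Formula: STC ~ round(average of TL values)
Sum = 22.8 + 26.4 + 28.5 + 20.1 + 41.4 + 18.4 = 157.6
Average = 157.6 / 6 = 26.27
Rounded: 26

26


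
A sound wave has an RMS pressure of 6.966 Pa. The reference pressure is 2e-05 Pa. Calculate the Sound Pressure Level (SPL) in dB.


Given values:
  p = 6.966 Pa
  p_ref = 2e-05 Pa
Formula: SPL = 20 * log10(p / p_ref)
Compute ratio: p / p_ref = 6.966 / 2e-05 = 348300
Compute log10: log10(348300) = 5.541953
Multiply: SPL = 20 * 5.541953 = 110.84

110.84 dB


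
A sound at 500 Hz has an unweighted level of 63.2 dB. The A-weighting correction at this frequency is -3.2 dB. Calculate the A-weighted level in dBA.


Given values:
  SPL = 63.2 dB
  A-weighting at 500 Hz = -3.2 dB
Formula: L_A = SPL + A_weight
L_A = 63.2 + (-3.2)
L_A = 60.0

60.0 dBA


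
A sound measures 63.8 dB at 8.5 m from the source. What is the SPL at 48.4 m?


Given values:
  SPL1 = 63.8 dB, r1 = 8.5 m, r2 = 48.4 m
Formula: SPL2 = SPL1 - 20 * log10(r2 / r1)
Compute ratio: r2 / r1 = 48.4 / 8.5 = 5.6941
Compute log10: log10(5.6941) = 0.755425
Compute drop: 20 * 0.755425 = 15.1085
SPL2 = 63.8 - 15.1085 = 48.69

48.69 dB


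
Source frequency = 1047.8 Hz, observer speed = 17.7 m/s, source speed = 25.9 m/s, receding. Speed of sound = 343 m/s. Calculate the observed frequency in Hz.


Given values:
  f_s = 1047.8 Hz, v_o = 17.7 m/s, v_s = 25.9 m/s
  Direction: receding
Formula: f_o = f_s * (c - v_o) / (c + v_s)
Numerator: c - v_o = 343 - 17.7 = 325.3
Denominator: c + v_s = 343 + 25.9 = 368.9
f_o = 1047.8 * 325.3 / 368.9 = 923.96

923.96 Hz


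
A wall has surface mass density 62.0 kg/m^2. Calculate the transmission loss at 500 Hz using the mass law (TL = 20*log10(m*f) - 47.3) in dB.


Given values:
  m = 62.0 kg/m^2, f = 500 Hz
Formula: TL = 20 * log10(m * f) - 47.3
Compute m * f = 62.0 * 500 = 31000.0
Compute log10(31000.0) = 4.491362
Compute 20 * 4.491362 = 89.8272
TL = 89.8272 - 47.3 = 42.53

42.53 dB


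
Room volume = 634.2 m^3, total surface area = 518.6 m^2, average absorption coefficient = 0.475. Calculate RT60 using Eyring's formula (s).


Given values:
  V = 634.2 m^3, S = 518.6 m^2, alpha = 0.475
Formula: RT60 = 0.161 * V / (-S * ln(1 - alpha))
Compute ln(1 - 0.475) = ln(0.525) = -0.644357
Denominator: -518.6 * -0.644357 = 334.1635
Numerator: 0.161 * 634.2 = 102.1062
RT60 = 102.1062 / 334.1635 = 0.306

0.306 s


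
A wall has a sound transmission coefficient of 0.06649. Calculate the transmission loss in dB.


Given values:
  tau = 0.06649
Formula: TL = 10 * log10(1 / tau)
Compute 1 / tau = 1 / 0.06649 = 15.0399
Compute log10(15.0399) = 1.177245
TL = 10 * 1.177245 = 11.77

11.77 dB


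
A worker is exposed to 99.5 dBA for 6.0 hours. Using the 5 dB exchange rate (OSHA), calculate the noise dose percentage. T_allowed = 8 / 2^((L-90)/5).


Given values:
  L = 99.5 dBA, T = 6.0 hours
Formula: T_allowed = 8 / 2^((L - 90) / 5)
Compute exponent: (99.5 - 90) / 5 = 1.9
Compute 2^(1.9) = 3.732132
T_allowed = 8 / 3.732132 = 2.143547 hours
Dose = (T / T_allowed) * 100
Dose = (6.0 / 2.143547) * 100 = 279.91

279.91 %


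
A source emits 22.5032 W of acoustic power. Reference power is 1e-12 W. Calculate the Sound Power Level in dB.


Given values:
  W = 22.5032 W
  W_ref = 1e-12 W
Formula: SWL = 10 * log10(W / W_ref)
Compute ratio: W / W_ref = 22503200000000
Compute log10: log10(22503200000000) = 13.352244
Multiply: SWL = 10 * 13.352244 = 133.52

133.52 dB


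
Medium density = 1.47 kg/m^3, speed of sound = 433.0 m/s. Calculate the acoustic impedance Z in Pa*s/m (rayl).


Given values:
  rho = 1.47 kg/m^3
  c = 433.0 m/s
Formula: Z = rho * c
Z = 1.47 * 433.0
Z = 636.51

636.51 rayl


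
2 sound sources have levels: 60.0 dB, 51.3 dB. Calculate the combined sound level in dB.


Formula: L_total = 10 * log10( sum(10^(Li/10)) )
  Source 1: 10^(60.0/10) = 1000000.0
  Source 2: 10^(51.3/10) = 134896.2883
Sum of linear values = 1134896.2883
L_total = 10 * log10(1134896.2883) = 60.55

60.55 dB


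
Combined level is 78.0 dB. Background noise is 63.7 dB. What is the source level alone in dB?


Given values:
  L_total = 78.0 dB, L_bg = 63.7 dB
Formula: L_source = 10 * log10(10^(L_total/10) - 10^(L_bg/10))
Convert to linear:
  10^(78.0/10) = 63095734.448
  10^(63.7/10) = 2344228.8153
Difference: 63095734.448 - 2344228.8153 = 60751505.6327
L_source = 10 * log10(60751505.6327) = 77.84

77.84 dB


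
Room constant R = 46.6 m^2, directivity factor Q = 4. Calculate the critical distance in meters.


Given values:
  R = 46.6 m^2, Q = 4
Formula: d_c = 0.141 * sqrt(Q * R)
Compute Q * R = 4 * 46.6 = 186.4
Compute sqrt(186.4) = 13.6528
d_c = 0.141 * 13.6528 = 1.925

1.925 m


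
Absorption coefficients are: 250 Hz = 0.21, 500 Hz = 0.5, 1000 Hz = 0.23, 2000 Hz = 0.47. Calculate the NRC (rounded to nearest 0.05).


Given values:
  a_250 = 0.21, a_500 = 0.5
  a_1000 = 0.23, a_2000 = 0.47
Formula: NRC = (a250 + a500 + a1000 + a2000) / 4
Sum = 0.21 + 0.5 + 0.23 + 0.47 = 1.41
NRC = 1.41 / 4 = 0.3525
Rounded to nearest 0.05: 0.35

0.35


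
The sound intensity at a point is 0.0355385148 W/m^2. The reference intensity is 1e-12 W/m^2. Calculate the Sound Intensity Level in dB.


Given values:
  I = 0.0355385148 W/m^2
  I_ref = 1e-12 W/m^2
Formula: SIL = 10 * log10(I / I_ref)
Compute ratio: I / I_ref = 35538514800
Compute log10: log10(35538514800) = 10.550699
Multiply: SIL = 10 * 10.550699 = 105.51

105.51 dB


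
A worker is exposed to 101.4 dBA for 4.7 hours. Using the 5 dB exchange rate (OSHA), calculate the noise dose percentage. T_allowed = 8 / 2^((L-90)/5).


Given values:
  L = 101.4 dBA, T = 4.7 hours
Formula: T_allowed = 8 / 2^((L - 90) / 5)
Compute exponent: (101.4 - 90) / 5 = 2.28
Compute 2^(2.28) = 4.85678
T_allowed = 8 / 4.85678 = 1.647182 hours
Dose = (T / T_allowed) * 100
Dose = (4.7 / 1.647182) * 100 = 285.34

285.34 %


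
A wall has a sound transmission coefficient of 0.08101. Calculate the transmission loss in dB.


Given values:
  tau = 0.08101
Formula: TL = 10 * log10(1 / tau)
Compute 1 / tau = 1 / 0.08101 = 12.3442
Compute log10(12.3442) = 1.091463
TL = 10 * 1.091463 = 10.91

10.91 dB


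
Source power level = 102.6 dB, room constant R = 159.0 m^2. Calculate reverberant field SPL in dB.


Given values:
  Lw = 102.6 dB, R = 159.0 m^2
Formula: SPL = Lw + 10 * log10(4 / R)
Compute 4 / R = 4 / 159.0 = 0.025157
Compute 10 * log10(0.025157) = -15.9934
SPL = 102.6 + (-15.9934) = 86.61

86.61 dB


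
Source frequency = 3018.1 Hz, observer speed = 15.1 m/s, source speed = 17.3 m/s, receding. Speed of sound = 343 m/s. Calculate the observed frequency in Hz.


Given values:
  f_s = 3018.1 Hz, v_o = 15.1 m/s, v_s = 17.3 m/s
  Direction: receding
Formula: f_o = f_s * (c - v_o) / (c + v_s)
Numerator: c - v_o = 343 - 15.1 = 327.9
Denominator: c + v_s = 343 + 17.3 = 360.3
f_o = 3018.1 * 327.9 / 360.3 = 2746.7

2746.7 Hz


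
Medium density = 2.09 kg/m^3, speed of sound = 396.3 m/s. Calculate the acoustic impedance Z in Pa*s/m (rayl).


Given values:
  rho = 2.09 kg/m^3
  c = 396.3 m/s
Formula: Z = rho * c
Z = 2.09 * 396.3
Z = 828.27

828.27 rayl


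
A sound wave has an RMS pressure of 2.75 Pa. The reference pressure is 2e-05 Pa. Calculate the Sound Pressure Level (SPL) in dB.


Given values:
  p = 2.75 Pa
  p_ref = 2e-05 Pa
Formula: SPL = 20 * log10(p / p_ref)
Compute ratio: p / p_ref = 2.75 / 2e-05 = 137500
Compute log10: log10(137500) = 5.138303
Multiply: SPL = 20 * 5.138303 = 102.77

102.77 dB


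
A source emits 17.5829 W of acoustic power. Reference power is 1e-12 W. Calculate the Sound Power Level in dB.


Given values:
  W = 17.5829 W
  W_ref = 1e-12 W
Formula: SWL = 10 * log10(W / W_ref)
Compute ratio: W / W_ref = 17582900000000
Compute log10: log10(17582900000000) = 13.245091
Multiply: SWL = 10 * 13.245091 = 132.45

132.45 dB


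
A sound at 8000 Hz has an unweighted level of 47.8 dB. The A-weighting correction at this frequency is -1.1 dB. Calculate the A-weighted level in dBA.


Given values:
  SPL = 47.8 dB
  A-weighting at 8000 Hz = -1.1 dB
Formula: L_A = SPL + A_weight
L_A = 47.8 + (-1.1)
L_A = 46.7

46.7 dBA


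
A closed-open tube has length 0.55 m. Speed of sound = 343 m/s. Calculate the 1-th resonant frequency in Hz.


Given values:
  Tube type: closed-open, L = 0.55 m, c = 343 m/s, n = 1
Formula: f_n = (2n - 1) * c / (4 * L)
Compute 2n - 1 = 2*1 - 1 = 1
Compute 4 * L = 4 * 0.55 = 2.2
f = 1 * 343 / 2.2
f = 155.91

155.91 Hz


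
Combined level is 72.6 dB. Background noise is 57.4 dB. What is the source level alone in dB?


Given values:
  L_total = 72.6 dB, L_bg = 57.4 dB
Formula: L_source = 10 * log10(10^(L_total/10) - 10^(L_bg/10))
Convert to linear:
  10^(72.6/10) = 18197008.5861
  10^(57.4/10) = 549540.8739
Difference: 18197008.5861 - 549540.8739 = 17647467.7122
L_source = 10 * log10(17647467.7122) = 72.47

72.47 dB


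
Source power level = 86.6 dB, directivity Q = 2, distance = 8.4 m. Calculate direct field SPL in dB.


Given values:
  Lw = 86.6 dB, Q = 2, r = 8.4 m
Formula: SPL = Lw + 10 * log10(Q / (4 * pi * r^2))
Compute 4 * pi * r^2 = 4 * pi * 8.4^2 = 886.6831
Compute Q / denom = 2 / 886.6831 = 0.0022556
Compute 10 * log10(0.0022556) = -26.4674
SPL = 86.6 + (-26.4674) = 60.13

60.13 dB


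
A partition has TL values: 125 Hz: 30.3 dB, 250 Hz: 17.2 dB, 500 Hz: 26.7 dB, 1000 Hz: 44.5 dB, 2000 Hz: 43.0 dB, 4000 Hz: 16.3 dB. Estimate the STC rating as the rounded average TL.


Given TL values at each frequency:
  125 Hz: 30.3 dB
  250 Hz: 17.2 dB
  500 Hz: 26.7 dB
  1000 Hz: 44.5 dB
  2000 Hz: 43.0 dB
  4000 Hz: 16.3 dB
Formula: STC ~ round(average of TL values)
Sum = 30.3 + 17.2 + 26.7 + 44.5 + 43.0 + 16.3 = 178.0
Average = 178.0 / 6 = 29.67
Rounded: 30

30


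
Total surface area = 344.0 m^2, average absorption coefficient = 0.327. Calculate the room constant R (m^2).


Given values:
  S = 344.0 m^2, alpha = 0.327
Formula: R = S * alpha / (1 - alpha)
Numerator: 344.0 * 0.327 = 112.488
Denominator: 1 - 0.327 = 0.673
R = 112.488 / 0.673 = 167.14

167.14 m^2
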